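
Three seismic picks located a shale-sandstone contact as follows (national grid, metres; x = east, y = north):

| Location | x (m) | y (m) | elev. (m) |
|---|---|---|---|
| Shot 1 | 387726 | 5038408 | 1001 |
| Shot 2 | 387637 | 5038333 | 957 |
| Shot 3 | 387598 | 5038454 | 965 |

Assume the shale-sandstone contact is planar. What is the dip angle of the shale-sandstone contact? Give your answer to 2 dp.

21.20°

Two edge vectors: Shot 1→Shot 2 = (-89, -75, -44), Shot 1→Shot 3 = (-128, 46, -36).
Normal n = (Shot 1→Shot 2) × (Shot 1→Shot 3) = (4724, 2428, -13694).
So ∂z/∂x = −n_x/n_z = 0.34497 and ∂z/∂y = −n_y/n_z = 0.17730.
Gradient magnitude |∇z| = √(a² + b²) = √(0.11900 + 0.03144) = 0.38787.
True dip = arctan(0.38787) = 21.20°, dipping toward WSW (azimuth ≈ 243°).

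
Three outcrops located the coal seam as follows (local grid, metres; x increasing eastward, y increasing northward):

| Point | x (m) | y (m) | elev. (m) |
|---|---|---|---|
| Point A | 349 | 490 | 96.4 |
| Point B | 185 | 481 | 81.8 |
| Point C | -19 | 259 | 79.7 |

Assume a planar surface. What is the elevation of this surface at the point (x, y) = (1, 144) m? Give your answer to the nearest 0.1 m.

90.3 m

Two edge vectors: Point A→Point B = (-164, -9, -14.6), Point A→Point C = (-368, -231, -16.7).
Normal n = (Point A→Point B) × (Point A→Point C) = (-3222.3, 2634, 34572).
So ∂z/∂x = −n_x/n_z = 0.09321 and ∂z/∂y = −n_y/n_z = −0.07619.
Intercept c from Point A: 96.4 − 32.53 + 37.33 = 101.20.
At (1, 144): z = 0.1 − 11.0 + 101.20 = 90.3 m.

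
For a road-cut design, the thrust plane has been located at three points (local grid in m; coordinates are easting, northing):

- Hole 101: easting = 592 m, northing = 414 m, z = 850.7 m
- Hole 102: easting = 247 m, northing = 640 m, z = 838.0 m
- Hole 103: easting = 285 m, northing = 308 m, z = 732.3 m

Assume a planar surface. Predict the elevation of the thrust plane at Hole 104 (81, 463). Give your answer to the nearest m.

Two edge vectors: Hole 101→Hole 102 = (-345, 226, -12.7), Hole 101→Hole 103 = (-307, -106, -118.4).
Normal n = (Hole 101→Hole 102) × (Hole 101→Hole 103) = (-28104.6, -36949.1, 105952).
So ∂z/∂easting = −n_x/n_z = 0.26526 and ∂z/∂northing = −n_y/n_z = 0.34873.
Intercept c from Hole 101: 850.7 − 157.03 − 144.38 = 549.29.
At (81, 463): z = 21.5 + 161.5 + 549.29 = 732.2 m.

732 m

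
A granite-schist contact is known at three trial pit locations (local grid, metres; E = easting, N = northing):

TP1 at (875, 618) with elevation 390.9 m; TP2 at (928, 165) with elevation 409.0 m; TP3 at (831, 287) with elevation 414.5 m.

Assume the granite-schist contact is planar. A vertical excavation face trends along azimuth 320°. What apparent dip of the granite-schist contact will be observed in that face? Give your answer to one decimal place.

Let the plane be z = a·E + b·N + c.
TP2−TP1: 53a − 453b = 18.1;  TP3−TP1: −44a − 331b = 23.6.
Solving gives a = −0.12541, b = −0.05463.
Unit vector along 320° is (sin 320°, cos 320°) = (-0.6428, 0.7660).
Slope in that direction = a·(-0.6428) + b·(0.7660) = 0.03876.
Apparent dip = arctan|0.03876| = 2.2° (true dip is 7.8°, so apparent ≤ true as expected).

2.2°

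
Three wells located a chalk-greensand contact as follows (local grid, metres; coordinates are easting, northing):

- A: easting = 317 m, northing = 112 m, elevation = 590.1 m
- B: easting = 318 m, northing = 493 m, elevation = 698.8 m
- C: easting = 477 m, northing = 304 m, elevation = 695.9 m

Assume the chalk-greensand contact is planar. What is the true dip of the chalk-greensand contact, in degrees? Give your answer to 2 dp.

23.17°

Let the plane be z = a·easting + b·northing + c.
B−A: 1a + 381b = 108.7;  C−A: 160a + 192b = 105.8.
Solving gives a = 0.31990, b = 0.28446.
Gradient magnitude |∇z| = √(a² + b²) = √(0.10233 + 0.08092) = 0.42808.
True dip = arctan(0.42808) = 23.17°, dipping toward SW (azimuth ≈ 228°).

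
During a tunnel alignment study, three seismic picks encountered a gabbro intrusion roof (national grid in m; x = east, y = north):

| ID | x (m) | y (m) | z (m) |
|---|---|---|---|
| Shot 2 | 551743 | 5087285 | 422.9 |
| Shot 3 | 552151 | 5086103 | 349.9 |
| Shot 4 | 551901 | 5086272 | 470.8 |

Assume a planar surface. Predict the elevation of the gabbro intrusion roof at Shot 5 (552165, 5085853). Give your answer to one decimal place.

376.1 m

Two edge vectors: Shot 2→Shot 3 = (408, -1182, -73), Shot 2→Shot 4 = (158, -1013, 47.9).
Normal n = (Shot 2→Shot 3) × (Shot 2→Shot 4) = (-130566.8, -31077.2, -226548).
So ∂z/∂x = −n_x/n_z = −0.576331727 and ∂z/∂y = −n_y/n_z = −0.137177110.
Intercept c from Shot 2: 422.9 + 317987.00 + 697859.06 = 1016268.95.
At (552165, 5085853): z = −318230.2 − 697662.6 + 1016268.95 = 376.1 m.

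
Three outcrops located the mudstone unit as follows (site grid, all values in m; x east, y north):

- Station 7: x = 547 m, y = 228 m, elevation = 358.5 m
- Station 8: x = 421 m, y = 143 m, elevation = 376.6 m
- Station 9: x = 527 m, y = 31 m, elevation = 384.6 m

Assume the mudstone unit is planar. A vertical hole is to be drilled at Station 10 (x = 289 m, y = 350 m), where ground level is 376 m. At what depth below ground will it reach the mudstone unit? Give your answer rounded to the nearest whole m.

18 m

Let the plane be z = a·x + b·y + c.
Station 8−Station 7: −126a − 85b = 18.1;  Station 9−Station 7: −20a − 197b = 26.1.
Solving gives a = −0.05826, b = −0.12657.
Then c = 358.5 − a·547 − b·228 = 419.23.
At (289, 350): z_contact = −16.8 − 44.3 + 419.23 = 358.1 m.
Depth below ground = 376 − 358.1 = 18 m.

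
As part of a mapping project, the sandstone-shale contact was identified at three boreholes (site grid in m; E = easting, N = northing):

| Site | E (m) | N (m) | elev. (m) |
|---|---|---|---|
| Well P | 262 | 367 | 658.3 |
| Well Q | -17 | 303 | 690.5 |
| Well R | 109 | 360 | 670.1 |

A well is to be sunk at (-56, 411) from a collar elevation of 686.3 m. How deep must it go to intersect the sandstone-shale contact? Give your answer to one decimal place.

Let the plane be z = a·E + b·N + c.
Well Q−Well P: −279a − 64b = 32.2;  Well R−Well P: −153a − 7b = 11.8.
Solving gives a = −0.06759, b = −0.20850.
Then c = 658.3 − a·262 − b·367 = 752.53.
At (-56, 411): z_contact = 3.78 − 85.69 + 752.53 = 670.62 m.
Depth below ground = 686.3 − 670.62 = 15.7 m.

15.7 m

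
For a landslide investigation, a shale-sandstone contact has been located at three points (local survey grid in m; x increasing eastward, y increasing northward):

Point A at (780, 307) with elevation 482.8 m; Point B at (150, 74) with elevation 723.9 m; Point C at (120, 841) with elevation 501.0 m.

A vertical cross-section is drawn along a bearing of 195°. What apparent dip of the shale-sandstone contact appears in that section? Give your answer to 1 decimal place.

19.9°

Two edge vectors: Point A→Point B = (-630, -233, 241.1), Point A→Point C = (-660, 534, 18.2).
Normal n = (Point A→Point B) × (Point A→Point C) = (-132988, -147660, -490200).
So ∂z/∂x = −n_x/n_z = −0.27129 and ∂z/∂y = −n_y/n_z = −0.30122.
Unit vector along 195° is (sin 195°, cos 195°) = (-0.2588, -0.9659).
Slope in that direction = a·(-0.2588) + b·(-0.9659) = 0.36118.
Apparent dip = arctan|0.36118| = 19.9° (true dip is 22.1°, so apparent ≤ true as expected).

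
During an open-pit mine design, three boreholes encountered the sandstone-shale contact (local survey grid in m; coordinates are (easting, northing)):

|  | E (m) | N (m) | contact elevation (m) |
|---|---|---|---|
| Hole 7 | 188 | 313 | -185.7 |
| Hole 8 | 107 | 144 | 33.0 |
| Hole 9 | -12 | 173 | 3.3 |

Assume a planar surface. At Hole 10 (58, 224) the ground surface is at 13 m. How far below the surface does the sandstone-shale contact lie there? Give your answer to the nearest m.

Let the plane be z = a·E + b·N + c.
Hole 8−Hole 7: −81a − 169b = 218.7;  Hole 9−Hole 7: −200a − 140b = 189.
Solving gives a = −0.05890, b = −1.26585.
Then c = -185.7 − a·188 − b·313 = 221.59.
At (58, 224): z_contact = −3.4 − 283.6 + 221.59 = -65.4 m.
Depth below ground = 13 − (-65.4) = 78 m.

78 m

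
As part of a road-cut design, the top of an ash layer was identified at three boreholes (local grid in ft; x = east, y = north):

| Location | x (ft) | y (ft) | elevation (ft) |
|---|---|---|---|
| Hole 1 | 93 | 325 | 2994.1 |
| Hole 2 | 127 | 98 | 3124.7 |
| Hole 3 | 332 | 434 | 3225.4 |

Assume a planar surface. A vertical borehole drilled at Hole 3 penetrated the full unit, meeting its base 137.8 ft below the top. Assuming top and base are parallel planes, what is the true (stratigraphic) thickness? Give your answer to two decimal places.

Let the plane be z = a·x + b·y + c.
Hole 2−Hole 1: 34a − 227b = 130.6;  Hole 3−Hole 1: 239a + 109b = 231.3.
Solving gives a = 1.15151, b = −0.40286.
|∇z| = √(a²+b²) = 1.21995, so dip δ = arctan(1.21995) = 50.66°.
True thickness = vertical thickness × cos δ = 137.8 × cos 50.66° = 87.36 ft.

87.36 ft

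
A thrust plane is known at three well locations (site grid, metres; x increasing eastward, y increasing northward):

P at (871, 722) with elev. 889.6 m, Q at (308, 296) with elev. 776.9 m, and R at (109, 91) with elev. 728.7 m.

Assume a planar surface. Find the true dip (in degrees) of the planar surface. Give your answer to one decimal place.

Two edge vectors: P→Q = (-563, -426, -112.7), P→R = (-762, -631, -160.9).
Normal n = (P→Q) × (P→R) = (-2570.3, -4709.3, 30641).
So ∂z/∂x = −n_x/n_z = 0.08388 and ∂z/∂y = −n_y/n_z = 0.15369.
Gradient magnitude |∇z| = √(a² + b²) = √(0.00704 + 0.02362) = 0.17509.
True dip = arctan(0.17509) = 9.9°, dipping toward SSW (azimuth ≈ 209°).

9.9°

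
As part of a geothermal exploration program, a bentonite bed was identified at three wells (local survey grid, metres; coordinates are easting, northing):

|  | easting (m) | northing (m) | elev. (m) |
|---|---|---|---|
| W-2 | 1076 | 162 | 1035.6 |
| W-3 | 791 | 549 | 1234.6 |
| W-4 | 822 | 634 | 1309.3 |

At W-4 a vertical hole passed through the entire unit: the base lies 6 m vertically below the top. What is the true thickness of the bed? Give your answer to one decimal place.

Two edge vectors: W-2→W-3 = (-285, 387, 199), W-2→W-4 = (-254, 472, 273.7).
Normal n = (W-2→W-3) × (W-2→W-4) = (11993.9, 27458.5, -36222).
So ∂z/∂easting = −n_x/n_z = 0.33112 and ∂z/∂northing = −n_y/n_z = 0.75806.
|∇z| = √(a²+b²) = 0.82722, so dip δ = arctan(0.82722) = 39.60°.
True thickness = vertical thickness × cos δ = 6 × cos 39.60° = 4.6 m.

4.6 m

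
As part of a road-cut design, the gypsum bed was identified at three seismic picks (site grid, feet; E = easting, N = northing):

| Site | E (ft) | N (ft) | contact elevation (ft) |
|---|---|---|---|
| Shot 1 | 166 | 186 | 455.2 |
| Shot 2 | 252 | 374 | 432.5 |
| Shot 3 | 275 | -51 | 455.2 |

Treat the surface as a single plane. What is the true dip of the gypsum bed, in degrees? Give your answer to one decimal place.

Two edge vectors: Shot 1→Shot 2 = (86, 188, -22.7), Shot 1→Shot 3 = (109, -237, 0).
Normal n = (Shot 1→Shot 2) × (Shot 1→Shot 3) = (-5379.9, -2474.3, -40874).
So ∂z/∂E = −n_x/n_z = −0.13162 and ∂z/∂N = −n_y/n_z = −0.06053.
Gradient magnitude |∇z| = √(a² + b²) = √(0.01732 + 0.00366) = 0.14487.
True dip = arctan(0.14487) = 8.2°, dipping toward ENE (azimuth ≈ 065°).

8.2°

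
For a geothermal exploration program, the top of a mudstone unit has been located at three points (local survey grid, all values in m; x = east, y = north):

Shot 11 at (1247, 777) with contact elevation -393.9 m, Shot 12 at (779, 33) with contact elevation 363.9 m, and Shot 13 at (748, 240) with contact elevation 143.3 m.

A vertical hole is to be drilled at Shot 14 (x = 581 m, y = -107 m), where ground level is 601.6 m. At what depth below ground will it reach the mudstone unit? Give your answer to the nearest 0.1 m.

101.8 m

Let the plane be z = a·x + b·y + c.
Shot 12−Shot 11: −468a − 744b = 757.8;  Shot 13−Shot 11: −499a − 537b = 537.2.
Solving gives a = 0.060545, b = −1.056633.
Then c = -393.9 − a·1247 − b·777 = 351.60.
At (581, -107): z_contact = 35.18 + 113.06 + 351.60 = 499.84 m.
Depth below ground = 601.6 − 499.84 = 101.8 m.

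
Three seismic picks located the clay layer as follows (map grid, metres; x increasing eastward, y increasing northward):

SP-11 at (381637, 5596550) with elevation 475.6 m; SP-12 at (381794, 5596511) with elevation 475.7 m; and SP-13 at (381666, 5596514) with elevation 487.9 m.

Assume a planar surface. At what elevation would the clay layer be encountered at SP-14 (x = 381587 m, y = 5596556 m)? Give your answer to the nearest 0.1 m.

Two edge vectors: SP-11→SP-12 = (157, -39, 0.1), SP-11→SP-13 = (29, -36, 12.3).
Normal n = (SP-11→SP-12) × (SP-11→SP-13) = (-476.1, -1928.2, -4521).
So ∂z/∂x = −n_x/n_z = −0.105308560 and ∂z/∂y = −n_y/n_z = −0.426498562.
Intercept c from SP-11: 475.6 + 40189.64 + 2386920.53 = 2427585.77.
At (381587, 5596556): z = −40184.4 − 2386923.1 + 2427585.77 = 478.3 m.

478.3 m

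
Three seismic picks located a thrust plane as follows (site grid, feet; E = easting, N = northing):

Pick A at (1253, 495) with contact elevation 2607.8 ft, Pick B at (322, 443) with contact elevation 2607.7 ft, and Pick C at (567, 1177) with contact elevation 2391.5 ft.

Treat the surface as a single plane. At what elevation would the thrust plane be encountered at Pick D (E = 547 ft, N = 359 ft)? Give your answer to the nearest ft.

2637 ft

Two edge vectors: Pick A→Pick B = (-931, -52, -0.1), Pick A→Pick C = (-686, 682, -216.3).
Normal n = (Pick A→Pick B) × (Pick A→Pick C) = (11315.8, -201306.7, -670614).
So ∂z/∂E = −n_x/n_z = 0.01687 and ∂z/∂N = −n_y/n_z = −0.30018.
Intercept c from Pick A: 2607.8 − 21.14 + 148.59 = 2735.25.
At (547, 359): z = 9.2 − 107.8 + 2735.25 = 2636.7 ft.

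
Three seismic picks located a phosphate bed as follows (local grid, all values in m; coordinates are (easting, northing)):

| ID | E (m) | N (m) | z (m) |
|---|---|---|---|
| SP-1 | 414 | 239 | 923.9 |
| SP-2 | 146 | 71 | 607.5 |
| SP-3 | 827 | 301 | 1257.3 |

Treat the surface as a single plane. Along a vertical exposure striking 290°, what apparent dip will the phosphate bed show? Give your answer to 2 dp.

Let the plane be z = a·E + b·N + c.
SP-2−SP-1: −268a − 168b = −316.4;  SP-3−SP-1: 413a + 62b = 333.4.
Solving gives a = 0.68971, b = 0.78309.
Unit vector along 290° is (sin 290°, cos 290°) = (-0.9397, 0.3420).
Slope in that direction = a·(-0.9397) + b·(0.3420) = −0.38028.
Apparent dip = arctan|0.38028| = 20.82° (true dip is 46.2°, so apparent ≤ true as expected).

20.82°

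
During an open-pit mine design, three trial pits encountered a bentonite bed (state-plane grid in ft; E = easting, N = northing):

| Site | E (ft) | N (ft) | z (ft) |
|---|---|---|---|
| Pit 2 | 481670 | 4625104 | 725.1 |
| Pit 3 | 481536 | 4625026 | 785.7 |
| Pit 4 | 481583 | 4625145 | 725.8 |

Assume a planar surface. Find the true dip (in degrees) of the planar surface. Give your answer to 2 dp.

25.16°

Let the plane be z = a·E + b·N + c.
Pit 3−Pit 2: −134a − 78b = 60.6;  Pit 4−Pit 2: −87a + 41b = 0.7.
Solving gives a = −0.20678, b = −0.42169.
Gradient magnitude |∇z| = √(a² + b²) = √(0.04276 + 0.17783) = 0.46966.
True dip = arctan(0.46966) = 25.16°, dipping toward NNE (azimuth ≈ 026°).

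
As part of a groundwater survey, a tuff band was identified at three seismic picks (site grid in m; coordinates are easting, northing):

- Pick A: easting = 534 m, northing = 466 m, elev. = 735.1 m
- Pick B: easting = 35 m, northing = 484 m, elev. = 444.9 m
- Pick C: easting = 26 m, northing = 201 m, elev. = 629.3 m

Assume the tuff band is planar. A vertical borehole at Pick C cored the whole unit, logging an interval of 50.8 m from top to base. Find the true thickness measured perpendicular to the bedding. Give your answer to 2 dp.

Let the plane be z = a·easting + b·northing + c.
Pick B−Pick A: −499a + 18b = −290.2;  Pick C−Pick A: −508a − 265b = −105.8.
Solving gives a = 0.55742, b = −0.66932.
|∇z| = √(a²+b²) = 0.87103, so dip δ = arctan(0.87103) = 41.06°.
True thickness = vertical thickness × cos δ = 50.8 × cos 41.06° = 38.31 m.

38.31 m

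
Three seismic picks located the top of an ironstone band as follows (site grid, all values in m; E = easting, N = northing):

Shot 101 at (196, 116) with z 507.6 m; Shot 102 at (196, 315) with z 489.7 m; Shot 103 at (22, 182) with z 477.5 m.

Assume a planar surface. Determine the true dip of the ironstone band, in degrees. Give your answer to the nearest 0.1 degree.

Two edge vectors: Shot 101→Shot 102 = (0, 199, -17.9), Shot 101→Shot 103 = (-174, 66, -30.1).
Normal n = (Shot 101→Shot 102) × (Shot 101→Shot 103) = (-4808.5, 3114.6, 34626).
So ∂z/∂E = −n_x/n_z = 0.13887 and ∂z/∂N = −n_y/n_z = −0.08995.
Gradient magnitude |∇z| = √(a² + b²) = √(0.01928 + 0.00809) = 0.16546.
True dip = arctan(0.16546) = 9.4°, dipping toward WNW (azimuth ≈ 303°).

9.4°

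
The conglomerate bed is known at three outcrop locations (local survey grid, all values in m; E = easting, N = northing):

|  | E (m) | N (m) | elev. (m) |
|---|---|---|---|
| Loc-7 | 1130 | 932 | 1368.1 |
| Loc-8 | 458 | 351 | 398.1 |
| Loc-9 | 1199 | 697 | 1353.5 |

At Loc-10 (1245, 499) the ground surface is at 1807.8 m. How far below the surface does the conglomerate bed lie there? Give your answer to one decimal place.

Two edge vectors: Loc-7→Loc-8 = (-672, -581, -970), Loc-7→Loc-9 = (69, -235, -14.6).
Normal n = (Loc-7→Loc-8) × (Loc-7→Loc-9) = (-219467.4, -76741.2, 198009).
So ∂z/∂E = −n_x/n_z = 1.108371 and ∂z/∂N = −n_y/n_z = 0.387564.
Intercept c from Loc-7: 1368.1 − 1252.46 − 361.21 = −245.57.
At (1245, 499): z_contact = 1379.92 + 193.39 − 245.57 = 1327.75 m.
Depth below ground = 1807.8 − 1327.75 = 480.1 m.

480.1 m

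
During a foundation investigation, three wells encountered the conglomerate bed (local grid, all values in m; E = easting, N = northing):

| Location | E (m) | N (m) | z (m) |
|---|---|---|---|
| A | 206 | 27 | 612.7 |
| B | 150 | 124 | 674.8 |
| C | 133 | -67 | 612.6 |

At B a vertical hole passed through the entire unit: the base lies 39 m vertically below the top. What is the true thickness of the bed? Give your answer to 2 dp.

33.47 m

Let the plane be z = a·E + b·N + c.
B−A: −56a + 97b = 62.1;  C−A: −73a − 94b = −0.1.
Solving gives a = −0.47207, b = 0.36767.
|∇z| = √(a²+b²) = 0.59836, so dip δ = arctan(0.59836) = 30.89°.
True thickness = vertical thickness × cos δ = 39 × cos 30.89° = 33.47 m.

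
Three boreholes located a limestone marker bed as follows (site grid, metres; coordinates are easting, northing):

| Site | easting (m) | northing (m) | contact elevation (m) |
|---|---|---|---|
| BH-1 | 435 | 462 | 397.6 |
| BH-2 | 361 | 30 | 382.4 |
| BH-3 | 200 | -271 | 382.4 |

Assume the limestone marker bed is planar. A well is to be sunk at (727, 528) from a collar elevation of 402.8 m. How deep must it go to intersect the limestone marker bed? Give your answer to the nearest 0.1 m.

Let the plane be z = a·easting + b·northing + c.
BH-2−BH-1: −74a − 432b = −15.2;  BH-3−BH-1: −235a − 733b = −15.2.
Solving gives a = −0.09677, b = 0.05176.
Then c = 397.6 − a·435 − b·462 = 415.78.
At (727, 528): z_contact = −70.35 + 27.33 + 415.78 = 372.76 m.
Depth below ground = 402.8 − 372.76 = 30.0 m.

30.0 m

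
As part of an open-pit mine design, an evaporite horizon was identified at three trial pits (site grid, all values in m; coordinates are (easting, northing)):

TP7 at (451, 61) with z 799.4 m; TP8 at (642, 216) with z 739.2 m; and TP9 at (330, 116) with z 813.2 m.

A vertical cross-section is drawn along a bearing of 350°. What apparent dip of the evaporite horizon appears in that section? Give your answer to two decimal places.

7.07°

Two edge vectors: TP7→TP8 = (191, 155, -60.2), TP7→TP9 = (-121, 55, 13.8).
Normal n = (TP7→TP8) × (TP7→TP9) = (5450, 4648.4, 29260).
So ∂z/∂E = −n_x/n_z = −0.18626 and ∂z/∂N = −n_y/n_z = −0.15887.
Unit vector along 350° is (sin 350°, cos 350°) = (-0.1736, 0.9848).
Slope in that direction = a·(-0.1736) + b·(0.9848) = −0.12411.
Apparent dip = arctan|0.12411| = 7.07° (true dip is 13.8°, so apparent ≤ true as expected).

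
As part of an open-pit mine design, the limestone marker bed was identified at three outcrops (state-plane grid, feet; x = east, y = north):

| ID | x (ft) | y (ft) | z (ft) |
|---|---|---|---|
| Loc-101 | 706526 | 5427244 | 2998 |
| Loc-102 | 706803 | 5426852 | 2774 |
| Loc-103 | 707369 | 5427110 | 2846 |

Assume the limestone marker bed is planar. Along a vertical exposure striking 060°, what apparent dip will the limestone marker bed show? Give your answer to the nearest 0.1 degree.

9.2°

Let the plane be z = a·x + b·y + c.
Loc-102−Loc-101: 277a − 392b = −224;  Loc-103−Loc-101: 843a − 134b = −152.
Solving gives a = −0.10080, b = 0.50020.
Unit vector along 060° is (sin 60°, cos 60°) = (0.8660, 0.5000).
Slope in that direction = a·(0.8660) + b·(0.5000) = 0.16281.
Apparent dip = arctan|0.16281| = 9.2° (true dip is 27.0°, so apparent ≤ true as expected).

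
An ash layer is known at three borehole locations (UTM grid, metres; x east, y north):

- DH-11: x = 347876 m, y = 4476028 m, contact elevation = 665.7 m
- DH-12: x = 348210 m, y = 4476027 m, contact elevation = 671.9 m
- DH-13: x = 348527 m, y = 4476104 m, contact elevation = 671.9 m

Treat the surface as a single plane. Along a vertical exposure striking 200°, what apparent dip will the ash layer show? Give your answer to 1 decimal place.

Two edge vectors: DH-11→DH-12 = (334, -1, 6.2), DH-11→DH-13 = (651, 76, 6.2).
Normal n = (DH-11→DH-12) × (DH-11→DH-13) = (-477.4, 1965.4, 26035).
So ∂z/∂x = −n_x/n_z = 0.01834 and ∂z/∂y = −n_y/n_z = −0.07549.
Unit vector along 200° is (sin 200°, cos 200°) = (-0.3420, -0.9397).
Slope in that direction = a·(-0.3420) + b·(-0.9397) = 0.06467.
Apparent dip = arctan|0.06467| = 3.7° (true dip is 4.4°, so apparent ≤ true as expected).

3.7°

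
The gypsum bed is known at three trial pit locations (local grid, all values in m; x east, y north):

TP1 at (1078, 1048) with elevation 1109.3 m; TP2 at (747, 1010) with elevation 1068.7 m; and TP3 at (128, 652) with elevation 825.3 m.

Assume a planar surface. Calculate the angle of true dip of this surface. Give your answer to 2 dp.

30.38°

Two edge vectors: TP1→TP2 = (-331, -38, -40.6), TP1→TP3 = (-950, -396, -284).
Normal n = (TP1→TP2) × (TP1→TP3) = (-5285.6, -55434, 94976).
So ∂z/∂x = −n_x/n_z = 0.05565 and ∂z/∂y = −n_y/n_z = 0.58366.
Gradient magnitude |∇z| = √(a² + b²) = √(0.00310 + 0.34066) = 0.58631.
True dip = arctan(0.58631) = 30.38°, dipping toward S (azimuth ≈ 185°).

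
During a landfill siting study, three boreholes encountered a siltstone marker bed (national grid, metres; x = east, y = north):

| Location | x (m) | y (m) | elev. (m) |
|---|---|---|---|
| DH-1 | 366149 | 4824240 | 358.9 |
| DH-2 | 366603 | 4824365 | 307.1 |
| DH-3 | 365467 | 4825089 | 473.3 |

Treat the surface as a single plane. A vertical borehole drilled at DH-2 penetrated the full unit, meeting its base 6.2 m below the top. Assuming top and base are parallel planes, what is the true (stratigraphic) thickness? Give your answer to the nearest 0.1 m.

Two edge vectors: DH-1→DH-2 = (454, 125, -51.8), DH-1→DH-3 = (-682, 849, 114.4).
Normal n = (DH-1→DH-2) × (DH-1→DH-3) = (58278.2, -16610, 470696).
So ∂z/∂x = −n_x/n_z = −0.12381 and ∂z/∂y = −n_y/n_z = 0.03529.
|∇z| = √(a²+b²) = 0.12874, so dip δ = arctan(0.12874) = 7.34°.
True thickness = vertical thickness × cos δ = 6.2 × cos 7.34° = 6.1 m.

6.1 m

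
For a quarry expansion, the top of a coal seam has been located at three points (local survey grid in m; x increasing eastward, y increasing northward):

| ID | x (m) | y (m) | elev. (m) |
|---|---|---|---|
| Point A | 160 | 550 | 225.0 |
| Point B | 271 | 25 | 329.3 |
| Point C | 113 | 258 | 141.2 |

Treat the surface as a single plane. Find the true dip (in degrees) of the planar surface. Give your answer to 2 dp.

Let the plane be z = a·x + b·y + c.
Point B−Point A: 111a − 525b = 104.3;  Point C−Point A: −47a − 292b = −83.8.
Solving gives a = 1.30416, b = 0.07707.
Gradient magnitude |∇z| = √(a² + b²) = √(1.70083 + 0.00594) = 1.30644.
True dip = arctan(1.30644) = 52.57°, dipping toward W (azimuth ≈ 267°).

52.57°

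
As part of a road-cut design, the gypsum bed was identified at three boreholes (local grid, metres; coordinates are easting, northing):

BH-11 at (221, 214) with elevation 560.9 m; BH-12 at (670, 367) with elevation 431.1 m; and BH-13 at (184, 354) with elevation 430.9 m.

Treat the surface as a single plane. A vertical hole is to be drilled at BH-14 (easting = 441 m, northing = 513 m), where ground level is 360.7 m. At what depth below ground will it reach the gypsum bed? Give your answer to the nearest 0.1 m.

Let the plane be z = a·easting + b·northing + c.
BH-12−BH-11: 449a + 153b = −129.8;  BH-13−BH-11: −37a + 140b = −130.
Solving gives a = 0.02507, b = −0.92195.
Then c = 560.9 − a·221 − b·214 = 752.66.
At (441, 513): z_contact = 11.06 − 472.96 + 752.66 = 290.75 m.
Depth below ground = 360.7 − 290.75 = 69.9 m.

69.9 m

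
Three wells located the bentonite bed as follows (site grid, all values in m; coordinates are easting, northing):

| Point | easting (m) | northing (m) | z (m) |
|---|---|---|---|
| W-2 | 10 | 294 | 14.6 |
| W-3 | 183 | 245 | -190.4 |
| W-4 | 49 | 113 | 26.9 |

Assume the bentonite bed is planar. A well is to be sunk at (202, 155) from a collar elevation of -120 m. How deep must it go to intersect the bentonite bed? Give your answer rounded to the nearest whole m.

64 m

Let the plane be z = a·easting + b·northing + c.
W-3−W-2: 173a − 49b = −205;  W-4−W-2: 39a − 181b = 12.3.
Solving gives a = −1.28249, b = −0.34429.
Then c = 14.6 − a·10 − b·294 = 128.65.
At (202, 155): z_contact = −259.1 − 53.4 + 128.65 = -183.8 m.
Depth below ground = -120 − (-183.8) = 64 m.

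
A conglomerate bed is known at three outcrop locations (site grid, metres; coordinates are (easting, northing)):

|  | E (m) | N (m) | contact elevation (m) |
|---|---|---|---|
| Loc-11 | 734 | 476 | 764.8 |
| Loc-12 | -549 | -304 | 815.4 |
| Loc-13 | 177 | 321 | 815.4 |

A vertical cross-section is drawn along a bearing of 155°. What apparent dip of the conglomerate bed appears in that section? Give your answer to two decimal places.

11.20°

Let the plane be z = a·E + b·N + c.
Loc-12−Loc-11: −1283a − 780b = 50.6;  Loc-13−Loc-11: −557a − 155b = 50.6.
Solving gives a = −0.13423, b = 0.15593.
Unit vector along 155° is (sin 155°, cos 155°) = (0.4226, -0.9063).
Slope in that direction = a·(0.4226) + b·(-0.9063) = −0.19805.
Apparent dip = arctan|0.19805| = 11.20° (true dip is 11.6°, so apparent ≤ true as expected).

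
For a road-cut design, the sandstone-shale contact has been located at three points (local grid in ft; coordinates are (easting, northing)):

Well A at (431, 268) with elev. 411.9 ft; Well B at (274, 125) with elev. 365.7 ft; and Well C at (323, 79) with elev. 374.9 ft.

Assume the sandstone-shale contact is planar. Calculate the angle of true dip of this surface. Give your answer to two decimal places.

13.96°

Let the plane be z = a·E + b·N + c.
Well B−Well A: −157a − 143b = −46.2;  Well C−Well A: −108a − 189b = −37.
Solving gives a = 0.24182, b = 0.05759.
Gradient magnitude |∇z| = √(a² + b²) = √(0.05847 + 0.00332) = 0.24858.
True dip = arctan(0.24858) = 13.96°, dipping toward WSW (azimuth ≈ 257°).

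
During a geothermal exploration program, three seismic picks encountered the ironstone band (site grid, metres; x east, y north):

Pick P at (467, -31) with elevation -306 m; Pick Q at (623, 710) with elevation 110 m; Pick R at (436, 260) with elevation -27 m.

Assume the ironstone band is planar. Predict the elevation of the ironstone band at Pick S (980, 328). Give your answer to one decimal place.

Let the plane be z = a·x + b·y + c.
Pick Q−Pick P: 156a + 741b = 416;  Pick R−Pick P: −31a + 291b = 279.
Solving gives a = −1.25328, b = 0.82525.
Then c = -306 − a·467 − b·-31 = 304.86.
At (980, 328): z = −1228.2 + 270.7 + 304.86 = -652.7 m.

-652.7 m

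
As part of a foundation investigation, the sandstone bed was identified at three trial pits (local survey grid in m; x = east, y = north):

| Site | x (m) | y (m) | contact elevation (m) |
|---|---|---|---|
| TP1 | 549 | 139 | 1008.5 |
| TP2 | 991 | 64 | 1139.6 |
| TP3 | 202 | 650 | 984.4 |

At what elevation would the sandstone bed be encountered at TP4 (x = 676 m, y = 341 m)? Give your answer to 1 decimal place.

1085.1 m

Let the plane be z = a·x + b·y + c.
TP2−TP1: 442a − 75b = 131.1;  TP3−TP1: −347a + 511b = −24.1.
Solving gives a = 0.32619, b = 0.17434.
Then c = 1008.5 − a·549 − b·139 = 805.19.
At (676, 341): z = 220.5 + 59.4 + 805.19 = 1085.1 m.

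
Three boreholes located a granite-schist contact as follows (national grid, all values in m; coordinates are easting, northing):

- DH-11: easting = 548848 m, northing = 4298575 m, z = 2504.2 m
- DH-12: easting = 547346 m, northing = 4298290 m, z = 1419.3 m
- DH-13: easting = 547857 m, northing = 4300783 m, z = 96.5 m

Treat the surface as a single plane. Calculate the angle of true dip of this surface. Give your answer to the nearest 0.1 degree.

Let the plane be z = a·easting + b·northing + c.
DH-12−DH-11: −1502a − 285b = −1084.9;  DH-13−DH-11: −991a + 2208b = −2407.7.
Solving gives a = 0.85629, b = −0.70612.
Gradient magnitude |∇z| = √(a² + b²) = √(0.73323 + 0.49861) = 1.10988.
True dip = arctan(1.10988) = 48.0°, dipping toward NW (azimuth ≈ 310°).

48.0°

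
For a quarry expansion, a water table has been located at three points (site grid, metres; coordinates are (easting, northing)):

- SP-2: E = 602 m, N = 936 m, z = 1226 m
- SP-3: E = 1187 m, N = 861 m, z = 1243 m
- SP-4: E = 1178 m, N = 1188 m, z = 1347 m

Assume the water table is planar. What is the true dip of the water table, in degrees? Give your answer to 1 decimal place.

18.1°

Two edge vectors: SP-2→SP-3 = (585, -75, 17), SP-2→SP-4 = (576, 252, 121).
Normal n = (SP-2→SP-3) × (SP-2→SP-4) = (-13359, -60993, 190620).
So ∂z/∂E = −n_x/n_z = 0.07008 and ∂z/∂N = −n_y/n_z = 0.31997.
Gradient magnitude |∇z| = √(a² + b²) = √(0.00491 + 0.10238) = 0.32756.
True dip = arctan(0.32756) = 18.1°, dipping toward SSW (azimuth ≈ 192°).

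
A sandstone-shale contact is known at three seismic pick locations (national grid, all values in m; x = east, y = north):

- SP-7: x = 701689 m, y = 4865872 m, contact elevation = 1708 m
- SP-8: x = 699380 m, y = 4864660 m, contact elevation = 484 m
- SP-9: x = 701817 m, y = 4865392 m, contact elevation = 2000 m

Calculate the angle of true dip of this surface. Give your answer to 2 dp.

40.37°

Let the plane be z = a·x + b·y + c.
SP-8−SP-7: −2309a − 1212b = −1224;  SP-9−SP-7: 128a − 480b = 292.
Solving gives a = 0.74512, b = −0.40964.
Gradient magnitude |∇z| = √(a² + b²) = √(0.55520 + 0.16780) = 0.85030.
True dip = arctan(0.85030) = 40.37°, dipping toward WNW (azimuth ≈ 299°).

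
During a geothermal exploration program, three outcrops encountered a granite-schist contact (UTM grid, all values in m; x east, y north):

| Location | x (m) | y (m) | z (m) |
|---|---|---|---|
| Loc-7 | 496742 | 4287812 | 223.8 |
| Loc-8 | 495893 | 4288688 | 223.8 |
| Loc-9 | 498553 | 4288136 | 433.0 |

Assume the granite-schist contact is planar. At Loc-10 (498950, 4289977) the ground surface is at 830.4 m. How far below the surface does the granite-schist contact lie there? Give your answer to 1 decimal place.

Let the plane be z = a·x + b·y + c.
Loc-8−Loc-7: −849a + 876b = 0;  Loc-9−Loc-7: 1811a + 324b = 209.2.
Solving gives a = 0.098446424, b = 0.095412117.
Then c = 223.8 − a·496742 − b·4287812 = −457787.89.
At (498950, 4289977): z_contact = 49119.84 + 409315.79 − 457787.89 = 647.74 m.
Depth below ground = 830.4 − 647.74 = 182.7 m.

182.7 m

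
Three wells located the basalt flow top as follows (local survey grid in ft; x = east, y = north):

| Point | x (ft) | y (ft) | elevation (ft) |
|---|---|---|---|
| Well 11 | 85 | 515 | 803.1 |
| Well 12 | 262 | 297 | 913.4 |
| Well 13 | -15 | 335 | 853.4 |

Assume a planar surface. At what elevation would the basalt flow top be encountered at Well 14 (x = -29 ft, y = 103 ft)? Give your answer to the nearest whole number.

937 ft

Let the plane be z = a·x + b·y + c.
Well 12−Well 11: 177a − 218b = 110.3;  Well 13−Well 11: −100a − 180b = 50.3.
Solving gives a = 0.16565, b = −0.37147.
Then c = 803.1 − a·85 − b·515 = 980.33.
At (-29, 103): z = −4.8 − 38.3 + 980.33 = 937.3 ft.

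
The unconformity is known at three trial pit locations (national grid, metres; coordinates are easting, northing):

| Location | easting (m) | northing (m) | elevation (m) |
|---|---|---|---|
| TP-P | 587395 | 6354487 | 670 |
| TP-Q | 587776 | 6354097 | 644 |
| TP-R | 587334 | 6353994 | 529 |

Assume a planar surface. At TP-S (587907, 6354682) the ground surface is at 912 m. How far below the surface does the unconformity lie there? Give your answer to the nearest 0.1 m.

Two edge vectors: TP-P→TP-Q = (381, -390, -26), TP-P→TP-R = (-61, -493, -141).
Normal n = (TP-P→TP-Q) × (TP-P→TP-R) = (42172, 55307, -211623).
So ∂z/∂easting = −n_x/n_z = 0.199278906 and ∂z/∂northing = −n_y/n_z = 0.261346829.
Intercept c from TP-P: 670 − 117055.43 − 1660725.03 = −1777110.46.
At (587907, 6354682): z_contact = 117157.46 + 1660775.99 − 1777110.46 = 822.99 m.
Depth below ground = 912 − 822.99 = 89.0 m.

89.0 m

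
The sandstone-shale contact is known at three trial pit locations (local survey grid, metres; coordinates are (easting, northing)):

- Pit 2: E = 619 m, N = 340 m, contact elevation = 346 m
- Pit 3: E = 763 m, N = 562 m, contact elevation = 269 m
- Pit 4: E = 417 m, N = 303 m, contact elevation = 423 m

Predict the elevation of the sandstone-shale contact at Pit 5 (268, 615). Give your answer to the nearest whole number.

Let the plane be z = a·E + b·N + c.
Pit 3−Pit 2: 144a + 222b = −77;  Pit 4−Pit 2: −202a − 37b = 77.
Solving gives a = −0.36049, b = −0.11302.
Then c = 346 − a·619 − b·340 = 607.57.
At (268, 615): z = −96.6 − 69.5 + 607.57 = 441.5 m.

441 m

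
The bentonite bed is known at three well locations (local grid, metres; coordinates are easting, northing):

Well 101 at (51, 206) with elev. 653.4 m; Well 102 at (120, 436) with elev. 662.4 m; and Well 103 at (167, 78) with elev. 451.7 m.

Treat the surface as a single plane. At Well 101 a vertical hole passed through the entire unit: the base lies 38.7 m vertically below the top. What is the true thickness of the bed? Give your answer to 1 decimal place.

Let the plane be z = a·easting + b·northing + c.
Well 102−Well 101: 69a + 230b = 9;  Well 103−Well 101: 116a − 128b = −201.7.
Solving gives a = −1.27391, b = 0.42130.
|∇z| = √(a²+b²) = 1.34177, so dip δ = arctan(1.34177) = 53.30°.
True thickness = vertical thickness × cos δ = 38.7 × cos 53.30° = 23.1 m.

23.1 m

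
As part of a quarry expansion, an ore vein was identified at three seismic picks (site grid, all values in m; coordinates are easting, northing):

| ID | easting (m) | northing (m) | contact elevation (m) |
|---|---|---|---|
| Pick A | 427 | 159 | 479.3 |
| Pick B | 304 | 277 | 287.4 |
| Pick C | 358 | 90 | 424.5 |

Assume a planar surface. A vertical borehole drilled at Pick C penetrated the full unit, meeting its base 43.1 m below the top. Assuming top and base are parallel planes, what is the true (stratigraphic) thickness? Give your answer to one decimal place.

27.0 m

Two edge vectors: Pick A→Pick B = (-123, 118, -191.9), Pick A→Pick C = (-69, -69, -54.8).
Normal n = (Pick A→Pick B) × (Pick A→Pick C) = (-19707.5, 6500.7, 16629).
So ∂z/∂easting = −n_x/n_z = 1.18513 and ∂z/∂northing = −n_y/n_z = −0.39093.
|∇z| = √(a²+b²) = 1.24794, so dip δ = arctan(1.24794) = 51.29°.
True thickness = vertical thickness × cos δ = 43.1 × cos 51.29° = 27.0 m.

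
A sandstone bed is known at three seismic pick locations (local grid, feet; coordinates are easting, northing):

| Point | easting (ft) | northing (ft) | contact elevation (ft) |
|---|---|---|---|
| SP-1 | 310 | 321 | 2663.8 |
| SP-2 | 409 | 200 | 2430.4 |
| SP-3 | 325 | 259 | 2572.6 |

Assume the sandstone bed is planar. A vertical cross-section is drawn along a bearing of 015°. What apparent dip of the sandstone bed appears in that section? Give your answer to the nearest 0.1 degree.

Two edge vectors: SP-1→SP-2 = (99, -121, -233.4), SP-1→SP-3 = (15, -62, -91.2).
Normal n = (SP-1→SP-2) × (SP-1→SP-3) = (-3435.6, 5527.8, -4323).
So ∂z/∂easting = −n_x/n_z = −0.79473 and ∂z/∂northing = −n_y/n_z = 1.27870.
Unit vector along 015° is (sin 15°, cos 15°) = (0.2588, 0.9659).
Slope in that direction = a·(0.2588) + b·(0.9659) = 1.02943.
Apparent dip = arctan|1.02943| = 45.8° (true dip is 56.4°, so apparent ≤ true as expected).

45.8°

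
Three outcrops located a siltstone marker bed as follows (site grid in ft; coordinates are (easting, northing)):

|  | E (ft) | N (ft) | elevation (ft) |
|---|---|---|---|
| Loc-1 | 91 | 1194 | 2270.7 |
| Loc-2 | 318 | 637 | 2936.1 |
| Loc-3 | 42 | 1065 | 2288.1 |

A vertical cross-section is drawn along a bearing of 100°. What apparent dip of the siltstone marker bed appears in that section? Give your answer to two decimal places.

Let the plane be z = a·E + b·N + c.
Loc-2−Loc-1: 227a − 557b = 665.4;  Loc-3−Loc-1: −49a − 129b = 17.4.
Solving gives a = 1.34589, b = −0.64611.
Unit vector along 100° is (sin 100°, cos 100°) = (0.9848, -0.1736).
Slope in that direction = a·(0.9848) + b·(-0.1736) = 1.43763.
Apparent dip = arctan|1.43763| = 55.18° (true dip is 56.2°, so apparent ≤ true as expected).

55.18°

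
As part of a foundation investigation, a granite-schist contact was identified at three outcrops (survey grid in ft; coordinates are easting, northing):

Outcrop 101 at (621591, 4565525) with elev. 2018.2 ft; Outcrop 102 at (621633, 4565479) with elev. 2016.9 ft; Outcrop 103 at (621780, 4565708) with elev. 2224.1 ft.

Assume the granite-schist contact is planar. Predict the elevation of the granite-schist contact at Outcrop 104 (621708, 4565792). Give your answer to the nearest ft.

Two edge vectors: Outcrop 101→Outcrop 102 = (42, -46, -1.3), Outcrop 101→Outcrop 103 = (189, 183, 205.9).
Normal n = (Outcrop 101→Outcrop 102) × (Outcrop 101→Outcrop 103) = (-9233.5, -8893.5, 16380).
So ∂z/∂easting = −n_x/n_z = 0.56370574 and ∂z/∂northing = −n_y/n_z = 0.54294872.
Intercept c from Outcrop 101: 2018.2 − 350394.41 − 2478845.95 = −2827222.16.
At (621708, 4565792): z = 350460.4 + 2478990.9 − 2827222.16 = 2229.1 ft.

2229 ft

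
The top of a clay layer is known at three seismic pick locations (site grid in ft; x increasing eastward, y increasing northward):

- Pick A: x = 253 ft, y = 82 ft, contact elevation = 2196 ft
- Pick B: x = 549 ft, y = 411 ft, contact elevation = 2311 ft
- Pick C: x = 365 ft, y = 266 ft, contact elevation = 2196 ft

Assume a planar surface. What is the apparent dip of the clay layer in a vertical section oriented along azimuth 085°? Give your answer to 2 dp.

48.57°

Two edge vectors: Pick A→Pick B = (296, 329, 115), Pick A→Pick C = (112, 184, 0).
Normal n = (Pick A→Pick B) × (Pick A→Pick C) = (-21160, 12880, 17616).
So ∂z/∂x = −n_x/n_z = 1.20118 and ∂z/∂y = −n_y/n_z = −0.73115.
Unit vector along 085° is (sin 85°, cos 85°) = (0.9962, 0.0872).
Slope in that direction = a·(0.9962) + b·(0.0872) = 1.13289.
Apparent dip = arctan|1.13289| = 48.57° (true dip is 54.6°, so apparent ≤ true as expected).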